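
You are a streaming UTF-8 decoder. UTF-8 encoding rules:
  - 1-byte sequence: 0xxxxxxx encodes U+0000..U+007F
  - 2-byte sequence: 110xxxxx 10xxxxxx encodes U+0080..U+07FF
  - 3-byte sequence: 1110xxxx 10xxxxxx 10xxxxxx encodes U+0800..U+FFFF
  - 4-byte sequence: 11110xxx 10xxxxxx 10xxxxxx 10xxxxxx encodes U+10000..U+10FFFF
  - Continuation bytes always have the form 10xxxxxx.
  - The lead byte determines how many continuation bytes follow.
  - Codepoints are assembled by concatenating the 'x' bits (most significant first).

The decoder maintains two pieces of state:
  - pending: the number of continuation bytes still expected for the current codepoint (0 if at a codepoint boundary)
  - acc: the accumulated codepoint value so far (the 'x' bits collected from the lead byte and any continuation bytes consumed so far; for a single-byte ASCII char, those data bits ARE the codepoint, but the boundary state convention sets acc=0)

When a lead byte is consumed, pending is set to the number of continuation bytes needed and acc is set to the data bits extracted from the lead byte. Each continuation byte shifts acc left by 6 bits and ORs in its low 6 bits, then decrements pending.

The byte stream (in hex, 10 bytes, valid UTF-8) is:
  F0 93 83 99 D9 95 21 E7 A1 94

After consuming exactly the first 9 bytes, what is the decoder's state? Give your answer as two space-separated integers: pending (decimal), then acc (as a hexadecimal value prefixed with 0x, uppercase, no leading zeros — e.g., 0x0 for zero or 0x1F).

Answer: 1 0x1E1

Derivation:
Byte[0]=F0: 4-byte lead. pending=3, acc=0x0
Byte[1]=93: continuation. acc=(acc<<6)|0x13=0x13, pending=2
Byte[2]=83: continuation. acc=(acc<<6)|0x03=0x4C3, pending=1
Byte[3]=99: continuation. acc=(acc<<6)|0x19=0x130D9, pending=0
Byte[4]=D9: 2-byte lead. pending=1, acc=0x19
Byte[5]=95: continuation. acc=(acc<<6)|0x15=0x655, pending=0
Byte[6]=21: 1-byte. pending=0, acc=0x0
Byte[7]=E7: 3-byte lead. pending=2, acc=0x7
Byte[8]=A1: continuation. acc=(acc<<6)|0x21=0x1E1, pending=1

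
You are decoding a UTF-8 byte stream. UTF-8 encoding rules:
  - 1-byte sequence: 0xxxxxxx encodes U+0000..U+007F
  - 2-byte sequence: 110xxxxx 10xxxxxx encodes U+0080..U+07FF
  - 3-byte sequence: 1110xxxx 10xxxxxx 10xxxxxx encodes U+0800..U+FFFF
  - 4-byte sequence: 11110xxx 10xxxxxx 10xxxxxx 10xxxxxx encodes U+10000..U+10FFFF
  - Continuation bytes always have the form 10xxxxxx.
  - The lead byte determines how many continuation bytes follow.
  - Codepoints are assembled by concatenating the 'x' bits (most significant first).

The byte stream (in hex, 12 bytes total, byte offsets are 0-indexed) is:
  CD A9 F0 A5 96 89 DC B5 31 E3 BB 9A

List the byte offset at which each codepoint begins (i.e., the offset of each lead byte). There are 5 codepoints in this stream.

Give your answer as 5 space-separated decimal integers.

Answer: 0 2 6 8 9

Derivation:
Byte[0]=CD: 2-byte lead, need 1 cont bytes. acc=0xD
Byte[1]=A9: continuation. acc=(acc<<6)|0x29=0x369
Completed: cp=U+0369 (starts at byte 0)
Byte[2]=F0: 4-byte lead, need 3 cont bytes. acc=0x0
Byte[3]=A5: continuation. acc=(acc<<6)|0x25=0x25
Byte[4]=96: continuation. acc=(acc<<6)|0x16=0x956
Byte[5]=89: continuation. acc=(acc<<6)|0x09=0x25589
Completed: cp=U+25589 (starts at byte 2)
Byte[6]=DC: 2-byte lead, need 1 cont bytes. acc=0x1C
Byte[7]=B5: continuation. acc=(acc<<6)|0x35=0x735
Completed: cp=U+0735 (starts at byte 6)
Byte[8]=31: 1-byte ASCII. cp=U+0031
Byte[9]=E3: 3-byte lead, need 2 cont bytes. acc=0x3
Byte[10]=BB: continuation. acc=(acc<<6)|0x3B=0xFB
Byte[11]=9A: continuation. acc=(acc<<6)|0x1A=0x3EDA
Completed: cp=U+3EDA (starts at byte 9)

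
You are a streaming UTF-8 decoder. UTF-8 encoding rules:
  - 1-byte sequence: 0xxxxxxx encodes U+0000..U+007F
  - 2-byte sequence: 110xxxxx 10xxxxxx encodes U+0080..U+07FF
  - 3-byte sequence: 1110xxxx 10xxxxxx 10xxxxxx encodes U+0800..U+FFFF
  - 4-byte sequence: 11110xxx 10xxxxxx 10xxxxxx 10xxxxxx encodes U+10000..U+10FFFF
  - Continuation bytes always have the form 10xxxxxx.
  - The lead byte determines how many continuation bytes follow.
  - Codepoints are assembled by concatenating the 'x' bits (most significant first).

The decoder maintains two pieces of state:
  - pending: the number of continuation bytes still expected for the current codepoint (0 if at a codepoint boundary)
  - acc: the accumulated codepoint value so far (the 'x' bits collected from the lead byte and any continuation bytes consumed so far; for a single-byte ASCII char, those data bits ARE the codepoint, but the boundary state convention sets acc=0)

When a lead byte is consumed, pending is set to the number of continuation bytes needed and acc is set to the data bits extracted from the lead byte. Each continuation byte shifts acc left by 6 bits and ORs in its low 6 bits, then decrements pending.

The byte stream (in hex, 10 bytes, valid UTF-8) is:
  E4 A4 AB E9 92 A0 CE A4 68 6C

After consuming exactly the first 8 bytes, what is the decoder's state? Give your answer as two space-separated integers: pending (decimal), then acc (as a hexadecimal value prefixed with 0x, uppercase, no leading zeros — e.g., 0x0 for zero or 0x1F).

Byte[0]=E4: 3-byte lead. pending=2, acc=0x4
Byte[1]=A4: continuation. acc=(acc<<6)|0x24=0x124, pending=1
Byte[2]=AB: continuation. acc=(acc<<6)|0x2B=0x492B, pending=0
Byte[3]=E9: 3-byte lead. pending=2, acc=0x9
Byte[4]=92: continuation. acc=(acc<<6)|0x12=0x252, pending=1
Byte[5]=A0: continuation. acc=(acc<<6)|0x20=0x94A0, pending=0
Byte[6]=CE: 2-byte lead. pending=1, acc=0xE
Byte[7]=A4: continuation. acc=(acc<<6)|0x24=0x3A4, pending=0

Answer: 0 0x3A4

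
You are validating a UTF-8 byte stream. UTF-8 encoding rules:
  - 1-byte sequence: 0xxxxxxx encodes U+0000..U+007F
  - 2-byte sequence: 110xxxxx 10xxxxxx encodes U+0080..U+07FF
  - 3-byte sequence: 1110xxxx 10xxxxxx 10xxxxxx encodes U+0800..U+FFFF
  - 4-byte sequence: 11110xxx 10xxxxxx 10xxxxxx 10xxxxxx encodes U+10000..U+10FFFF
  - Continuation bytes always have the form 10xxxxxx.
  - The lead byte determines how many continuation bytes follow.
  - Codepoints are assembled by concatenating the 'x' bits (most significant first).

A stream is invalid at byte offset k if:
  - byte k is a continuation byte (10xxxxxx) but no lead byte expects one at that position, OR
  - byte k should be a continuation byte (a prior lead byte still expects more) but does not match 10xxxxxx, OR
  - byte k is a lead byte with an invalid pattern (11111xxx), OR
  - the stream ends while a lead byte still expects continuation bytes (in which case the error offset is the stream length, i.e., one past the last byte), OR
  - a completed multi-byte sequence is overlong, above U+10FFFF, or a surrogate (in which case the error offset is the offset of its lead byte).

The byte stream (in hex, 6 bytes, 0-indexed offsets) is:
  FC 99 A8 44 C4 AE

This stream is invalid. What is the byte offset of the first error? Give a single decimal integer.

Answer: 0

Derivation:
Byte[0]=FC: INVALID lead byte (not 0xxx/110x/1110/11110)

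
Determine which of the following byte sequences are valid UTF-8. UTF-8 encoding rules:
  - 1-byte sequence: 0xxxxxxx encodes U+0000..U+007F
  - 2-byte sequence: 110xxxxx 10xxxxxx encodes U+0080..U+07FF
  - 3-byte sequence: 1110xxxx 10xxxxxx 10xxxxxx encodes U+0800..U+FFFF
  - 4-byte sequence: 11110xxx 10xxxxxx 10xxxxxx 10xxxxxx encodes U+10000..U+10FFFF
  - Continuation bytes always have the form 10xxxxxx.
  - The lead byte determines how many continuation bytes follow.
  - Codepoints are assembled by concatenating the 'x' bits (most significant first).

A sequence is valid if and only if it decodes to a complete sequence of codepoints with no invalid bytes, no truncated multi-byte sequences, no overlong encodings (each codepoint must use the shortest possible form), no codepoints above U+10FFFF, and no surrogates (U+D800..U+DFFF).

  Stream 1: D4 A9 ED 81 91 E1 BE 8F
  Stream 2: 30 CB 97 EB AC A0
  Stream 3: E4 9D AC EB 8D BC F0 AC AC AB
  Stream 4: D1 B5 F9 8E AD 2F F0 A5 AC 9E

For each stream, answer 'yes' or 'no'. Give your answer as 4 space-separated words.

Stream 1: decodes cleanly. VALID
Stream 2: decodes cleanly. VALID
Stream 3: decodes cleanly. VALID
Stream 4: error at byte offset 2. INVALID

Answer: yes yes yes no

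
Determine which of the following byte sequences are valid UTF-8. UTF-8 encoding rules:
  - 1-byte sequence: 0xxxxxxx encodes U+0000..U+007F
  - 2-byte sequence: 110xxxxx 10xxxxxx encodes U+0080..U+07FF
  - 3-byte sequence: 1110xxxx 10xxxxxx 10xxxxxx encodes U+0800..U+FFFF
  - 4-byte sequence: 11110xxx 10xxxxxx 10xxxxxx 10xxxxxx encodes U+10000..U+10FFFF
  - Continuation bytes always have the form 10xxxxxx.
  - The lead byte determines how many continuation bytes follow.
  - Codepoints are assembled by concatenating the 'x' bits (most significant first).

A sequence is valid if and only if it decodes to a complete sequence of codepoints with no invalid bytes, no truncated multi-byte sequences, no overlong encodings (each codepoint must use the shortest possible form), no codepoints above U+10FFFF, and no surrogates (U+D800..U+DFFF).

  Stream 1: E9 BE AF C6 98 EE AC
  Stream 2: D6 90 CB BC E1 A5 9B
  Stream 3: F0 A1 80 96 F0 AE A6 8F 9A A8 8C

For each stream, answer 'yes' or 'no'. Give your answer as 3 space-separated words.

Answer: no yes no

Derivation:
Stream 1: error at byte offset 7. INVALID
Stream 2: decodes cleanly. VALID
Stream 3: error at byte offset 8. INVALID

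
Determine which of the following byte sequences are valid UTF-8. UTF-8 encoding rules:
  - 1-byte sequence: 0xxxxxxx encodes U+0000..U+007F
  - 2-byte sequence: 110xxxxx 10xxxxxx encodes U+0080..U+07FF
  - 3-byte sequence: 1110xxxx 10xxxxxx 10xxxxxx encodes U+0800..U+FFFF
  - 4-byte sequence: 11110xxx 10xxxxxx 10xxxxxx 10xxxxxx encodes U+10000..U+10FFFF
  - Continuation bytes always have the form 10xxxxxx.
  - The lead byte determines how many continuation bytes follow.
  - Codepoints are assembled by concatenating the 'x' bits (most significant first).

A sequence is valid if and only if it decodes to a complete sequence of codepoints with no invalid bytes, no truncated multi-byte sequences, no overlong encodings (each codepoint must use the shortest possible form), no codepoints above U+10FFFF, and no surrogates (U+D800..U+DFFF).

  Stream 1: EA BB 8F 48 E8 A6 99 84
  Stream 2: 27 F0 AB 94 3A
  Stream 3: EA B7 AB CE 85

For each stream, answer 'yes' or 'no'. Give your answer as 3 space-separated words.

Stream 1: error at byte offset 7. INVALID
Stream 2: error at byte offset 4. INVALID
Stream 3: decodes cleanly. VALID

Answer: no no yes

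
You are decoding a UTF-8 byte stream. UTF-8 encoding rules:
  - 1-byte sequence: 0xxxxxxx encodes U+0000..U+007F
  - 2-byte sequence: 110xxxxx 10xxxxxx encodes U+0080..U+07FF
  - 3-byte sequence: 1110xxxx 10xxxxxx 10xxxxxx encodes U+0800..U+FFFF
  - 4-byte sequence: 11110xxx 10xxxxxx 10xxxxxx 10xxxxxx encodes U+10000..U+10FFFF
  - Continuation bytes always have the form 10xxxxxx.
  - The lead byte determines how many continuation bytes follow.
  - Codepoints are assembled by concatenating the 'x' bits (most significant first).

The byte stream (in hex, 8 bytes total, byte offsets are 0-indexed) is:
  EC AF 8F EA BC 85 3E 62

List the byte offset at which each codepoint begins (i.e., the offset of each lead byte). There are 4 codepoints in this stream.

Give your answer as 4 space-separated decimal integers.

Answer: 0 3 6 7

Derivation:
Byte[0]=EC: 3-byte lead, need 2 cont bytes. acc=0xC
Byte[1]=AF: continuation. acc=(acc<<6)|0x2F=0x32F
Byte[2]=8F: continuation. acc=(acc<<6)|0x0F=0xCBCF
Completed: cp=U+CBCF (starts at byte 0)
Byte[3]=EA: 3-byte lead, need 2 cont bytes. acc=0xA
Byte[4]=BC: continuation. acc=(acc<<6)|0x3C=0x2BC
Byte[5]=85: continuation. acc=(acc<<6)|0x05=0xAF05
Completed: cp=U+AF05 (starts at byte 3)
Byte[6]=3E: 1-byte ASCII. cp=U+003E
Byte[7]=62: 1-byte ASCII. cp=U+0062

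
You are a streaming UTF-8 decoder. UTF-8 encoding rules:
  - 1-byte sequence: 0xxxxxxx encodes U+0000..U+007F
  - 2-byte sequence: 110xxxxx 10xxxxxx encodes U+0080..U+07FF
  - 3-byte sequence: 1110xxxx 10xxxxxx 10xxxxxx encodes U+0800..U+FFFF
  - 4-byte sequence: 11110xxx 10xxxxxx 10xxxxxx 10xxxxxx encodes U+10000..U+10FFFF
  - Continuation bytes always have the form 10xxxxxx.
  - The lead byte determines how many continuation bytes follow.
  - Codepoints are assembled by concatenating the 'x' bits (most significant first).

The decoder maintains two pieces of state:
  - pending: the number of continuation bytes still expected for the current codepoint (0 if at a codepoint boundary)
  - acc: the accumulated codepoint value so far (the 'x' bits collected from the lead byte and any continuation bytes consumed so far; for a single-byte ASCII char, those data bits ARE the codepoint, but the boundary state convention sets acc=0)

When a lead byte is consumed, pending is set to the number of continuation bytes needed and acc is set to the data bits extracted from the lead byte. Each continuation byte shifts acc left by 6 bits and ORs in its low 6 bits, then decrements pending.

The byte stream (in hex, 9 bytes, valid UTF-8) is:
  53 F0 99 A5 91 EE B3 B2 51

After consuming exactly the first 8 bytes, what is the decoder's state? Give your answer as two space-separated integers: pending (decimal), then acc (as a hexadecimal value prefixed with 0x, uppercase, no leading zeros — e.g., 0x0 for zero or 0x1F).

Answer: 0 0xECF2

Derivation:
Byte[0]=53: 1-byte. pending=0, acc=0x0
Byte[1]=F0: 4-byte lead. pending=3, acc=0x0
Byte[2]=99: continuation. acc=(acc<<6)|0x19=0x19, pending=2
Byte[3]=A5: continuation. acc=(acc<<6)|0x25=0x665, pending=1
Byte[4]=91: continuation. acc=(acc<<6)|0x11=0x19951, pending=0
Byte[5]=EE: 3-byte lead. pending=2, acc=0xE
Byte[6]=B3: continuation. acc=(acc<<6)|0x33=0x3B3, pending=1
Byte[7]=B2: continuation. acc=(acc<<6)|0x32=0xECF2, pending=0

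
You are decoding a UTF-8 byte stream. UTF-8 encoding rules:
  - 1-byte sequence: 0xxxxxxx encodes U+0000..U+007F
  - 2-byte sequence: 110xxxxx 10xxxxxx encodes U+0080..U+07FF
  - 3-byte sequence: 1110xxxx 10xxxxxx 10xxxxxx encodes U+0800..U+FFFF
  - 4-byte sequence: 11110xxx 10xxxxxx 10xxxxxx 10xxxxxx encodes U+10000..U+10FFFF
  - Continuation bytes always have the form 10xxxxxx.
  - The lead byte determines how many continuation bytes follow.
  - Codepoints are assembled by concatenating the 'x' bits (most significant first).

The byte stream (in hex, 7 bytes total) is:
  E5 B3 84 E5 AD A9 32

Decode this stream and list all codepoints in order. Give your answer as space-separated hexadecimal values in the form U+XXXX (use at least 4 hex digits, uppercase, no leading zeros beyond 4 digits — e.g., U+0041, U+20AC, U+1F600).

Answer: U+5CC4 U+5B69 U+0032

Derivation:
Byte[0]=E5: 3-byte lead, need 2 cont bytes. acc=0x5
Byte[1]=B3: continuation. acc=(acc<<6)|0x33=0x173
Byte[2]=84: continuation. acc=(acc<<6)|0x04=0x5CC4
Completed: cp=U+5CC4 (starts at byte 0)
Byte[3]=E5: 3-byte lead, need 2 cont bytes. acc=0x5
Byte[4]=AD: continuation. acc=(acc<<6)|0x2D=0x16D
Byte[5]=A9: continuation. acc=(acc<<6)|0x29=0x5B69
Completed: cp=U+5B69 (starts at byte 3)
Byte[6]=32: 1-byte ASCII. cp=U+0032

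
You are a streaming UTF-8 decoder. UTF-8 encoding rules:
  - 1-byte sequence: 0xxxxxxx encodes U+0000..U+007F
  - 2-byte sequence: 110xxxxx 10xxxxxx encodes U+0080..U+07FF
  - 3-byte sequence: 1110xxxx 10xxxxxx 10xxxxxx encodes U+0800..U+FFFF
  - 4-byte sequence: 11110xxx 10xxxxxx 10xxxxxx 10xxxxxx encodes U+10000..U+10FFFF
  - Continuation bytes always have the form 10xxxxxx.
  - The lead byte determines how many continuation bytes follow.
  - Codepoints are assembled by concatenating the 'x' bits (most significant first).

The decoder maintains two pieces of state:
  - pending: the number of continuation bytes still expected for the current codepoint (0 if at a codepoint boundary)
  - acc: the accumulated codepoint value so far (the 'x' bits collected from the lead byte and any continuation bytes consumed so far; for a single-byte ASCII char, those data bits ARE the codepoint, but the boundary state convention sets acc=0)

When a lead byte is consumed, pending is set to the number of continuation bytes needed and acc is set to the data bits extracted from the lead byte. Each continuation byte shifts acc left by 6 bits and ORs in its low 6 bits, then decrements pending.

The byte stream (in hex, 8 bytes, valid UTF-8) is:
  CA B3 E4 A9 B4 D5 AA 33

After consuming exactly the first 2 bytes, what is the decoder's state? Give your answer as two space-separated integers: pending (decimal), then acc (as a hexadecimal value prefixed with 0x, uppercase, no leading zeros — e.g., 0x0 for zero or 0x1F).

Byte[0]=CA: 2-byte lead. pending=1, acc=0xA
Byte[1]=B3: continuation. acc=(acc<<6)|0x33=0x2B3, pending=0

Answer: 0 0x2B3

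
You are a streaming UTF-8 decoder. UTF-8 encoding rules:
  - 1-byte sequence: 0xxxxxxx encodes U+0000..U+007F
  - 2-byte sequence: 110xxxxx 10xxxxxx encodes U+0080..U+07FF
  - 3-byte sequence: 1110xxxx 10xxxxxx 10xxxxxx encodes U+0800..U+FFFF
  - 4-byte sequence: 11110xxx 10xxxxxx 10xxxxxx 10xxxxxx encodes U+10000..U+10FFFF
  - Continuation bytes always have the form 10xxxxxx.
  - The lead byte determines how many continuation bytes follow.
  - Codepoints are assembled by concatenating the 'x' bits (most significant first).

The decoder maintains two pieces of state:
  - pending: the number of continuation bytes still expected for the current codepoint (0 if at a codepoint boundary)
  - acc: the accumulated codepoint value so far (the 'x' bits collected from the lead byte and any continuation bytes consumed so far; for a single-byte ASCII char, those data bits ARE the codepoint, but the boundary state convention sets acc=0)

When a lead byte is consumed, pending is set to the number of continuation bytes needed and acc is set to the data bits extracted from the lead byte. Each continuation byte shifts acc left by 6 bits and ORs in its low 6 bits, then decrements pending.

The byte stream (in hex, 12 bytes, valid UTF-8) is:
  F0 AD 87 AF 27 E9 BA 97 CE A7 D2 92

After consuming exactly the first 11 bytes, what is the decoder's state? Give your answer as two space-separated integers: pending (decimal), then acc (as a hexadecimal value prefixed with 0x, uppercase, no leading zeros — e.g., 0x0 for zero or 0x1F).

Byte[0]=F0: 4-byte lead. pending=3, acc=0x0
Byte[1]=AD: continuation. acc=(acc<<6)|0x2D=0x2D, pending=2
Byte[2]=87: continuation. acc=(acc<<6)|0x07=0xB47, pending=1
Byte[3]=AF: continuation. acc=(acc<<6)|0x2F=0x2D1EF, pending=0
Byte[4]=27: 1-byte. pending=0, acc=0x0
Byte[5]=E9: 3-byte lead. pending=2, acc=0x9
Byte[6]=BA: continuation. acc=(acc<<6)|0x3A=0x27A, pending=1
Byte[7]=97: continuation. acc=(acc<<6)|0x17=0x9E97, pending=0
Byte[8]=CE: 2-byte lead. pending=1, acc=0xE
Byte[9]=A7: continuation. acc=(acc<<6)|0x27=0x3A7, pending=0
Byte[10]=D2: 2-byte lead. pending=1, acc=0x12

Answer: 1 0x12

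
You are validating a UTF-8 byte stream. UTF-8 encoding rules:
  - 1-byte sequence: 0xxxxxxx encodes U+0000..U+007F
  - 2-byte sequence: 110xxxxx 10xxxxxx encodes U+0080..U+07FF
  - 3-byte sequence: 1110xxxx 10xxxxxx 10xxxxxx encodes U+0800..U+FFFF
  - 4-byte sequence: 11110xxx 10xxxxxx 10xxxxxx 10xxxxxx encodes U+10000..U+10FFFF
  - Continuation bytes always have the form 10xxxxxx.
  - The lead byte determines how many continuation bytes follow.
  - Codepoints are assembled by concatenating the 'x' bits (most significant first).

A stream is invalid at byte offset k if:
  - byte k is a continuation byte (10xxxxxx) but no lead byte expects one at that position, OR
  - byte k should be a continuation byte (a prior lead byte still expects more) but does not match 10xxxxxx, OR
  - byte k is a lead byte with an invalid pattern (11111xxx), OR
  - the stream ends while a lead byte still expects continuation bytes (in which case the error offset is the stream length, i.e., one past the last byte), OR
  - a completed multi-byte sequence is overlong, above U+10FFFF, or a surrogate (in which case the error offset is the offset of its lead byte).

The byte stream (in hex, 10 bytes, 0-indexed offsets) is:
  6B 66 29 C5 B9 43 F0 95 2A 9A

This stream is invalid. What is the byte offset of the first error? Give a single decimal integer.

Answer: 8

Derivation:
Byte[0]=6B: 1-byte ASCII. cp=U+006B
Byte[1]=66: 1-byte ASCII. cp=U+0066
Byte[2]=29: 1-byte ASCII. cp=U+0029
Byte[3]=C5: 2-byte lead, need 1 cont bytes. acc=0x5
Byte[4]=B9: continuation. acc=(acc<<6)|0x39=0x179
Completed: cp=U+0179 (starts at byte 3)
Byte[5]=43: 1-byte ASCII. cp=U+0043
Byte[6]=F0: 4-byte lead, need 3 cont bytes. acc=0x0
Byte[7]=95: continuation. acc=(acc<<6)|0x15=0x15
Byte[8]=2A: expected 10xxxxxx continuation. INVALID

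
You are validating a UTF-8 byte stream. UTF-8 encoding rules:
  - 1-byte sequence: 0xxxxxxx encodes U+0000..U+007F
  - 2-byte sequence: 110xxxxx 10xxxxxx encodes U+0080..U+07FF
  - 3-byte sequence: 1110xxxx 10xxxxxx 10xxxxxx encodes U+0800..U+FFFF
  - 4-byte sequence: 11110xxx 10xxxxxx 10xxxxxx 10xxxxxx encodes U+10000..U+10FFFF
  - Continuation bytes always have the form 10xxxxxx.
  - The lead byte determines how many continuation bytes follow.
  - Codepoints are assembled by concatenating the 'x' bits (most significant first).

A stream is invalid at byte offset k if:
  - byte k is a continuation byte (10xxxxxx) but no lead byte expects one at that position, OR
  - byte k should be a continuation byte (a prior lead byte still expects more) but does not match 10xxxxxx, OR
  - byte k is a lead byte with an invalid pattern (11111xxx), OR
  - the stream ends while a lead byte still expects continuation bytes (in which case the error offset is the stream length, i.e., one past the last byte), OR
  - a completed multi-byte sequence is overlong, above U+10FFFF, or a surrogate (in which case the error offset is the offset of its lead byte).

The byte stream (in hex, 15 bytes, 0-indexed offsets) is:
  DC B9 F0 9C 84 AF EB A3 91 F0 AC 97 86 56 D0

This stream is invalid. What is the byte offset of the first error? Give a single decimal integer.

Byte[0]=DC: 2-byte lead, need 1 cont bytes. acc=0x1C
Byte[1]=B9: continuation. acc=(acc<<6)|0x39=0x739
Completed: cp=U+0739 (starts at byte 0)
Byte[2]=F0: 4-byte lead, need 3 cont bytes. acc=0x0
Byte[3]=9C: continuation. acc=(acc<<6)|0x1C=0x1C
Byte[4]=84: continuation. acc=(acc<<6)|0x04=0x704
Byte[5]=AF: continuation. acc=(acc<<6)|0x2F=0x1C12F
Completed: cp=U+1C12F (starts at byte 2)
Byte[6]=EB: 3-byte lead, need 2 cont bytes. acc=0xB
Byte[7]=A3: continuation. acc=(acc<<6)|0x23=0x2E3
Byte[8]=91: continuation. acc=(acc<<6)|0x11=0xB8D1
Completed: cp=U+B8D1 (starts at byte 6)
Byte[9]=F0: 4-byte lead, need 3 cont bytes. acc=0x0
Byte[10]=AC: continuation. acc=(acc<<6)|0x2C=0x2C
Byte[11]=97: continuation. acc=(acc<<6)|0x17=0xB17
Byte[12]=86: continuation. acc=(acc<<6)|0x06=0x2C5C6
Completed: cp=U+2C5C6 (starts at byte 9)
Byte[13]=56: 1-byte ASCII. cp=U+0056
Byte[14]=D0: 2-byte lead, need 1 cont bytes. acc=0x10
Byte[15]: stream ended, expected continuation. INVALID

Answer: 15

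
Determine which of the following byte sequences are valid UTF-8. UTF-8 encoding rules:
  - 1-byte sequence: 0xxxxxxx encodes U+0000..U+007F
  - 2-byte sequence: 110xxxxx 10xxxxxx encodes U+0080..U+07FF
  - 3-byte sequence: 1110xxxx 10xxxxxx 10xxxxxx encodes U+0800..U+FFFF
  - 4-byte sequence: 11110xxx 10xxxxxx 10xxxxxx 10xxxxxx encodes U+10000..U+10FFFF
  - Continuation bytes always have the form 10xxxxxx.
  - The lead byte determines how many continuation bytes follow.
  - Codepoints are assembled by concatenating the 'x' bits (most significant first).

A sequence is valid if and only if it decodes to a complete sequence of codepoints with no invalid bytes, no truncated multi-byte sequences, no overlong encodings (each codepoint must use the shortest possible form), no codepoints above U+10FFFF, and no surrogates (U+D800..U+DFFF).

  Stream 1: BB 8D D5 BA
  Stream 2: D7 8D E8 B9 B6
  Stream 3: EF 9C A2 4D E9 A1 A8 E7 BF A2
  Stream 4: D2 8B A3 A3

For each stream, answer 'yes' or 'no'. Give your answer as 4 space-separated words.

Stream 1: error at byte offset 0. INVALID
Stream 2: decodes cleanly. VALID
Stream 3: decodes cleanly. VALID
Stream 4: error at byte offset 2. INVALID

Answer: no yes yes no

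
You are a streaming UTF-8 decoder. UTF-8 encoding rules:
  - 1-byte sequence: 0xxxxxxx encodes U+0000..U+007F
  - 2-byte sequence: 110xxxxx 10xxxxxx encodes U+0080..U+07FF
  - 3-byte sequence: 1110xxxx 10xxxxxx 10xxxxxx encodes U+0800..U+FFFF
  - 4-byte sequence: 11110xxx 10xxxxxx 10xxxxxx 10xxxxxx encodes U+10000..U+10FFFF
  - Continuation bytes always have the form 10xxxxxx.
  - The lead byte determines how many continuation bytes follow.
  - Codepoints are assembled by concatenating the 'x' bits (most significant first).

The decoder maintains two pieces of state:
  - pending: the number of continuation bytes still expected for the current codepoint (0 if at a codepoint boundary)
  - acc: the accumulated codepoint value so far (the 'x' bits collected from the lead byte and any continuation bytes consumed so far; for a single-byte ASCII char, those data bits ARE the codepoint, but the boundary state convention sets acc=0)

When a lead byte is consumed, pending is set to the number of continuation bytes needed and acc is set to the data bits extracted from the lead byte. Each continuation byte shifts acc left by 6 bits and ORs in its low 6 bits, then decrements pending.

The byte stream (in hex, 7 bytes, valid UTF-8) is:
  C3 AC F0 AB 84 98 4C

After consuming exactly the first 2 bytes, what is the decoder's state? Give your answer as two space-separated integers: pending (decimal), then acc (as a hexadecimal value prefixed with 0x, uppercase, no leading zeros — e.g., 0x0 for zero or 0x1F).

Byte[0]=C3: 2-byte lead. pending=1, acc=0x3
Byte[1]=AC: continuation. acc=(acc<<6)|0x2C=0xEC, pending=0

Answer: 0 0xEC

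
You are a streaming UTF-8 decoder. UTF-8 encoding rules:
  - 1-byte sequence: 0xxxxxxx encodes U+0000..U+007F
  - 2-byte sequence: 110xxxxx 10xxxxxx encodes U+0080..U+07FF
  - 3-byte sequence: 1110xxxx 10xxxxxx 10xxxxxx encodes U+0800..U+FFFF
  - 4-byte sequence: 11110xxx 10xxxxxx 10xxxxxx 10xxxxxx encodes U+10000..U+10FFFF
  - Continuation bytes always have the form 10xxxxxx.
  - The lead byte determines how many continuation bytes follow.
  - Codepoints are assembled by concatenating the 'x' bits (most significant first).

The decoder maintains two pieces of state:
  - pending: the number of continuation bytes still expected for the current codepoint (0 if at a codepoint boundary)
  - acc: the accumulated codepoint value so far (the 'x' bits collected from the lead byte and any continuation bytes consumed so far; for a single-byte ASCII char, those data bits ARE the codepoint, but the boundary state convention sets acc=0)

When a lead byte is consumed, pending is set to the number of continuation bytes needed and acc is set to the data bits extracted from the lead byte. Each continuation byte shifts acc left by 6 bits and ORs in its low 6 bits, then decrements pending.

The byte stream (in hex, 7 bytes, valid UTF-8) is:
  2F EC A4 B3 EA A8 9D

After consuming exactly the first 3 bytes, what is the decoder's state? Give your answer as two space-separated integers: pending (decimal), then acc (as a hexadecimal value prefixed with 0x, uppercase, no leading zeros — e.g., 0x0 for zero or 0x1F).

Byte[0]=2F: 1-byte. pending=0, acc=0x0
Byte[1]=EC: 3-byte lead. pending=2, acc=0xC
Byte[2]=A4: continuation. acc=(acc<<6)|0x24=0x324, pending=1

Answer: 1 0x324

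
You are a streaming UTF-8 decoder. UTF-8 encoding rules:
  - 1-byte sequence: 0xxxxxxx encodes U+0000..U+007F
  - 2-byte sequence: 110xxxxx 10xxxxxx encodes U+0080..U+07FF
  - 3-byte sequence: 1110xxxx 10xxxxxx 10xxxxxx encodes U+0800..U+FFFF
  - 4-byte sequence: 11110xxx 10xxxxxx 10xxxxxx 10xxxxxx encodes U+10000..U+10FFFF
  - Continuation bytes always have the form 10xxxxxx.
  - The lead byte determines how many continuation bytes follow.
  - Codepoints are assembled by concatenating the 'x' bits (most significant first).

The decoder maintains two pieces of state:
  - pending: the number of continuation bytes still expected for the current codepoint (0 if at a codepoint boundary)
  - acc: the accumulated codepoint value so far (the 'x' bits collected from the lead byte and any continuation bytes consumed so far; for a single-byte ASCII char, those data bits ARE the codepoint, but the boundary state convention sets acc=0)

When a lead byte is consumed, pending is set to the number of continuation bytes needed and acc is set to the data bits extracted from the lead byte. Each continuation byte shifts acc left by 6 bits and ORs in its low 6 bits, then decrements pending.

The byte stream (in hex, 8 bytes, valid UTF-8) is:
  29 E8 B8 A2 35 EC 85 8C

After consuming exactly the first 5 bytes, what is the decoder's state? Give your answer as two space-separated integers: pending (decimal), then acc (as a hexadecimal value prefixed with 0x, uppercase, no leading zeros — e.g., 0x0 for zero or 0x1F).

Answer: 0 0x0

Derivation:
Byte[0]=29: 1-byte. pending=0, acc=0x0
Byte[1]=E8: 3-byte lead. pending=2, acc=0x8
Byte[2]=B8: continuation. acc=(acc<<6)|0x38=0x238, pending=1
Byte[3]=A2: continuation. acc=(acc<<6)|0x22=0x8E22, pending=0
Byte[4]=35: 1-byte. pending=0, acc=0x0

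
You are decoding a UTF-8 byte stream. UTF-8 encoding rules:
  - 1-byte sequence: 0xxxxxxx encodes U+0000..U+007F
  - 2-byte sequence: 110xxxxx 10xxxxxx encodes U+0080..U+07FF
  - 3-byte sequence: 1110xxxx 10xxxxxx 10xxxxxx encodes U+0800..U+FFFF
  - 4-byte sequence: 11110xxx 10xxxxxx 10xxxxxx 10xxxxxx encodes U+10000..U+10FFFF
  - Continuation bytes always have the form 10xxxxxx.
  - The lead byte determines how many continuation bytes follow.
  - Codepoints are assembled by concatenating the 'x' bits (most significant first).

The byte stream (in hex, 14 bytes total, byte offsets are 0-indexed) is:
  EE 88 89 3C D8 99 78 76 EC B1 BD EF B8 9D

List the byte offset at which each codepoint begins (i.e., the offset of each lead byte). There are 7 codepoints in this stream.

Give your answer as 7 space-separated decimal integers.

Byte[0]=EE: 3-byte lead, need 2 cont bytes. acc=0xE
Byte[1]=88: continuation. acc=(acc<<6)|0x08=0x388
Byte[2]=89: continuation. acc=(acc<<6)|0x09=0xE209
Completed: cp=U+E209 (starts at byte 0)
Byte[3]=3C: 1-byte ASCII. cp=U+003C
Byte[4]=D8: 2-byte lead, need 1 cont bytes. acc=0x18
Byte[5]=99: continuation. acc=(acc<<6)|0x19=0x619
Completed: cp=U+0619 (starts at byte 4)
Byte[6]=78: 1-byte ASCII. cp=U+0078
Byte[7]=76: 1-byte ASCII. cp=U+0076
Byte[8]=EC: 3-byte lead, need 2 cont bytes. acc=0xC
Byte[9]=B1: continuation. acc=(acc<<6)|0x31=0x331
Byte[10]=BD: continuation. acc=(acc<<6)|0x3D=0xCC7D
Completed: cp=U+CC7D (starts at byte 8)
Byte[11]=EF: 3-byte lead, need 2 cont bytes. acc=0xF
Byte[12]=B8: continuation. acc=(acc<<6)|0x38=0x3F8
Byte[13]=9D: continuation. acc=(acc<<6)|0x1D=0xFE1D
Completed: cp=U+FE1D (starts at byte 11)

Answer: 0 3 4 6 7 8 11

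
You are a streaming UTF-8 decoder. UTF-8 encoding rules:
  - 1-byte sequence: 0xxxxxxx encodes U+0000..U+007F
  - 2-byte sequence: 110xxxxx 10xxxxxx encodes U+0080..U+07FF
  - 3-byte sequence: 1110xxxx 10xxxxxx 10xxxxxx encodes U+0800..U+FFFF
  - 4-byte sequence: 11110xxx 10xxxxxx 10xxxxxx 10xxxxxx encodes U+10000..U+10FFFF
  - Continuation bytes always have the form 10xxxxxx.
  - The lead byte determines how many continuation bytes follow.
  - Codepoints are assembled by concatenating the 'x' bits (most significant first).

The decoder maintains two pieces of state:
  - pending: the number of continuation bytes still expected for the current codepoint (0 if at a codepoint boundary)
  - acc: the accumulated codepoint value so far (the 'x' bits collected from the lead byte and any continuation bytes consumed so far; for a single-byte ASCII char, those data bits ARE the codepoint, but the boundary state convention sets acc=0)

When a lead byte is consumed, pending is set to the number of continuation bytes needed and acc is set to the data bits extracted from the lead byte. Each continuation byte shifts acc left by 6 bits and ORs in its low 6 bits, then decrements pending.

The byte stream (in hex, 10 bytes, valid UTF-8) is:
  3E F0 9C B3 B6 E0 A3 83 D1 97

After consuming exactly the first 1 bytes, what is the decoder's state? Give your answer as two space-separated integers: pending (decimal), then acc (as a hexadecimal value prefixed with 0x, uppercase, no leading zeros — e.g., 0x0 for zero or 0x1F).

Byte[0]=3E: 1-byte. pending=0, acc=0x0

Answer: 0 0x0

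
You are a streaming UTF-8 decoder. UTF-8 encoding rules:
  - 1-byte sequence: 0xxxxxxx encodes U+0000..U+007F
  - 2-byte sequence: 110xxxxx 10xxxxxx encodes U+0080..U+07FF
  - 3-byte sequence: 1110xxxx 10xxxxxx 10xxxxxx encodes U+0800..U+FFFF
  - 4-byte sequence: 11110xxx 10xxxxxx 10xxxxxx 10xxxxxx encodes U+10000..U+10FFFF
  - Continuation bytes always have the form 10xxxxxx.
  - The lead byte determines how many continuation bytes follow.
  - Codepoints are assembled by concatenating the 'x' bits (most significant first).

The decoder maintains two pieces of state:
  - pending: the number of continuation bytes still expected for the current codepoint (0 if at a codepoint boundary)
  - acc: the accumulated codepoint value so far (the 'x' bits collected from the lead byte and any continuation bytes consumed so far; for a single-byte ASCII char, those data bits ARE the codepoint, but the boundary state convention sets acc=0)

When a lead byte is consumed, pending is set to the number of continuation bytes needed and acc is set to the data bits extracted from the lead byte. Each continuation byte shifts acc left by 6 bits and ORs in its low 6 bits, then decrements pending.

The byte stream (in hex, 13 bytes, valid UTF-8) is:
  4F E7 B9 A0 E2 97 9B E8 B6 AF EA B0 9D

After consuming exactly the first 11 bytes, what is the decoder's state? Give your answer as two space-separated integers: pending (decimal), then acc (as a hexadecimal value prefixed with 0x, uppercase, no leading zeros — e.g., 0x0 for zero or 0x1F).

Answer: 2 0xA

Derivation:
Byte[0]=4F: 1-byte. pending=0, acc=0x0
Byte[1]=E7: 3-byte lead. pending=2, acc=0x7
Byte[2]=B9: continuation. acc=(acc<<6)|0x39=0x1F9, pending=1
Byte[3]=A0: continuation. acc=(acc<<6)|0x20=0x7E60, pending=0
Byte[4]=E2: 3-byte lead. pending=2, acc=0x2
Byte[5]=97: continuation. acc=(acc<<6)|0x17=0x97, pending=1
Byte[6]=9B: continuation. acc=(acc<<6)|0x1B=0x25DB, pending=0
Byte[7]=E8: 3-byte lead. pending=2, acc=0x8
Byte[8]=B6: continuation. acc=(acc<<6)|0x36=0x236, pending=1
Byte[9]=AF: continuation. acc=(acc<<6)|0x2F=0x8DAF, pending=0
Byte[10]=EA: 3-byte lead. pending=2, acc=0xA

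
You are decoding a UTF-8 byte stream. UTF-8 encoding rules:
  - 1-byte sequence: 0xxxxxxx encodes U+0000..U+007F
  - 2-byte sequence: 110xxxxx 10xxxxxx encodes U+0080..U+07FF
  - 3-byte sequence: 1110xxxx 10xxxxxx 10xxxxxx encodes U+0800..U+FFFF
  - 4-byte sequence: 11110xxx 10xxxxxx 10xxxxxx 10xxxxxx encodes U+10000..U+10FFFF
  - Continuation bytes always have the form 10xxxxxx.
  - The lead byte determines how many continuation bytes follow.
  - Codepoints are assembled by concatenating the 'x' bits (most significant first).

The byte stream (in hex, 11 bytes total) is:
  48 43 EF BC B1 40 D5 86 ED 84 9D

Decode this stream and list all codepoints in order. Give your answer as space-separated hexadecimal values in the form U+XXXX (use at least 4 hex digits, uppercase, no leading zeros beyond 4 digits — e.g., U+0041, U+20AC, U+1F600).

Byte[0]=48: 1-byte ASCII. cp=U+0048
Byte[1]=43: 1-byte ASCII. cp=U+0043
Byte[2]=EF: 3-byte lead, need 2 cont bytes. acc=0xF
Byte[3]=BC: continuation. acc=(acc<<6)|0x3C=0x3FC
Byte[4]=B1: continuation. acc=(acc<<6)|0x31=0xFF31
Completed: cp=U+FF31 (starts at byte 2)
Byte[5]=40: 1-byte ASCII. cp=U+0040
Byte[6]=D5: 2-byte lead, need 1 cont bytes. acc=0x15
Byte[7]=86: continuation. acc=(acc<<6)|0x06=0x546
Completed: cp=U+0546 (starts at byte 6)
Byte[8]=ED: 3-byte lead, need 2 cont bytes. acc=0xD
Byte[9]=84: continuation. acc=(acc<<6)|0x04=0x344
Byte[10]=9D: continuation. acc=(acc<<6)|0x1D=0xD11D
Completed: cp=U+D11D (starts at byte 8)

Answer: U+0048 U+0043 U+FF31 U+0040 U+0546 U+D11D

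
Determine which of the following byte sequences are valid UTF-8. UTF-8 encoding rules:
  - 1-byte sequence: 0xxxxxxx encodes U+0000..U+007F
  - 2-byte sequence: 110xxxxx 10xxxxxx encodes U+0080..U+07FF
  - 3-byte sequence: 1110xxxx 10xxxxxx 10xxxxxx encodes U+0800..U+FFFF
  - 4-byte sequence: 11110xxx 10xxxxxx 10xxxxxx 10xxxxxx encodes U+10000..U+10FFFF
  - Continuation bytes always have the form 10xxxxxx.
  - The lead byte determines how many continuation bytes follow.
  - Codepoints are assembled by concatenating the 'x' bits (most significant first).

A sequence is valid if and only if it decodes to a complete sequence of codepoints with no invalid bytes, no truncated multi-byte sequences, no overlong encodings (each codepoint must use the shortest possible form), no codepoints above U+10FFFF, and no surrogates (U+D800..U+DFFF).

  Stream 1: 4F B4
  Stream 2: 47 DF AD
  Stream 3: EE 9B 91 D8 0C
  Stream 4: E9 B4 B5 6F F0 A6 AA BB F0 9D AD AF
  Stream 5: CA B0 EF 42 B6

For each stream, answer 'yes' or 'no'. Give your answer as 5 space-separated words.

Stream 1: error at byte offset 1. INVALID
Stream 2: decodes cleanly. VALID
Stream 3: error at byte offset 4. INVALID
Stream 4: decodes cleanly. VALID
Stream 5: error at byte offset 3. INVALID

Answer: no yes no yes no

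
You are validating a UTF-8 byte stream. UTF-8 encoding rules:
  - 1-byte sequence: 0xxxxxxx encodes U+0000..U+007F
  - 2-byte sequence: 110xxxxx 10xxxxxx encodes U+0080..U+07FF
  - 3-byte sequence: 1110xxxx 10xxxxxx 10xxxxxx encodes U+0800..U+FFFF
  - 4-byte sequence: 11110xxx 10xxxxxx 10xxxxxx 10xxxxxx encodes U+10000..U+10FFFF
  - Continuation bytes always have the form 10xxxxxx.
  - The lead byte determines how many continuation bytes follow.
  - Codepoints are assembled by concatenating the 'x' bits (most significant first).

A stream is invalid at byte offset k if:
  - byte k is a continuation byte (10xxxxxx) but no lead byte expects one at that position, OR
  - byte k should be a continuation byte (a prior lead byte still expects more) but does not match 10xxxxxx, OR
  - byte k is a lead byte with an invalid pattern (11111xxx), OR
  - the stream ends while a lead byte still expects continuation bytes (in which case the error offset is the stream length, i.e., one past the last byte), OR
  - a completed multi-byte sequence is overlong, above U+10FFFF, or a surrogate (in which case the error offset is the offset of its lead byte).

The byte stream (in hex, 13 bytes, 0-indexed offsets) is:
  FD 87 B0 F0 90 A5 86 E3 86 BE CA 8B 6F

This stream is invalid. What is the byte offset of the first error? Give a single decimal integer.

Byte[0]=FD: INVALID lead byte (not 0xxx/110x/1110/11110)

Answer: 0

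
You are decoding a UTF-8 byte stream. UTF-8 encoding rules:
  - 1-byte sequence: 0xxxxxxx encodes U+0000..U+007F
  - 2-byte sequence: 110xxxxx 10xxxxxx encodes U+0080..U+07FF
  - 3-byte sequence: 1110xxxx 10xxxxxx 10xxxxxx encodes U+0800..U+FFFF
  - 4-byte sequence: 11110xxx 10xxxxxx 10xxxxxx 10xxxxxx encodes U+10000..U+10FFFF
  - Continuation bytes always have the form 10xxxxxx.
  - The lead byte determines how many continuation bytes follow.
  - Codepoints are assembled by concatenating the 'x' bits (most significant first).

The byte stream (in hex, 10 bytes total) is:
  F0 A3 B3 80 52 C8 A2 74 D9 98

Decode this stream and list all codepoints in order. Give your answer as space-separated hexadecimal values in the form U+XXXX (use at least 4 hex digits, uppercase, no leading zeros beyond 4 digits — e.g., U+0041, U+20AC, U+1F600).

Byte[0]=F0: 4-byte lead, need 3 cont bytes. acc=0x0
Byte[1]=A3: continuation. acc=(acc<<6)|0x23=0x23
Byte[2]=B3: continuation. acc=(acc<<6)|0x33=0x8F3
Byte[3]=80: continuation. acc=(acc<<6)|0x00=0x23CC0
Completed: cp=U+23CC0 (starts at byte 0)
Byte[4]=52: 1-byte ASCII. cp=U+0052
Byte[5]=C8: 2-byte lead, need 1 cont bytes. acc=0x8
Byte[6]=A2: continuation. acc=(acc<<6)|0x22=0x222
Completed: cp=U+0222 (starts at byte 5)
Byte[7]=74: 1-byte ASCII. cp=U+0074
Byte[8]=D9: 2-byte lead, need 1 cont bytes. acc=0x19
Byte[9]=98: continuation. acc=(acc<<6)|0x18=0x658
Completed: cp=U+0658 (starts at byte 8)

Answer: U+23CC0 U+0052 U+0222 U+0074 U+0658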